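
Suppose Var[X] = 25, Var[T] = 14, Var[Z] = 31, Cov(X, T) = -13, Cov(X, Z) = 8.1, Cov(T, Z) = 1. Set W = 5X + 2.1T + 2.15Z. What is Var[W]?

Var[W] = a²·Var[X] + b²·Var[T] + c²·Var[Z] + 2ab·Cov(X, T) + 2ac·Cov(X, Z) + 2bc·Cov(T, Z), with a = 5, b = 2.1, c = 2.15.
= 625 + 61.74 + 143.2975 + (-273) + 174.15 + 9.03
= 740.2175.

Var[W] = 740.2175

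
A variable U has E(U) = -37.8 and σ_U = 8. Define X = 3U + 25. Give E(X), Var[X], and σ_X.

E(X) = -88.4, Var[X] = 576, σ_X = 24

X = 3U + 25 is linear with a = 3, b = 25.
E(X) = a·E(U) + b = 3·(-37.8) + 25 = -88.4.
Var[U] = 8² = 64.
Var[X] = a²·Var[U] = 3²·64 = 576 (the additive constant 25 does not affect variance).
σ_X = |a|·σ_U = |3|·8 = 24.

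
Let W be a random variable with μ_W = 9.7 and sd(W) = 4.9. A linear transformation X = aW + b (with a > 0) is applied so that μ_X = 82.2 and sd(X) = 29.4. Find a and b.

sd(X) = a·sd(W) (a > 0), so a = 29.4/4.9 = 6.
μ_X = a·μ_W + b, so b = 82.2 − 6·9.7 = 24.

a = 6, b = 24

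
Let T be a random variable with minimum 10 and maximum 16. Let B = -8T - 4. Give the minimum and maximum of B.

a = -8 < 0, so order reverses: min(B) = a·max(T)+b = (-8)·16 + (-4) = -132; max(B) = a·min(T)+b = (-8)·10 + (-4) = -84.

min(B) = -132, max(B) = -84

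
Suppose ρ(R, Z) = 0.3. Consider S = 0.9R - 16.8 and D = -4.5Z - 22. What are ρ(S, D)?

Linear rescalings preserve |correlation|; the slopes 0.9 and -4.5 have opposite signs, so the correlation flips sign: ρ(S, D) = −ρ(R, Z) = -0.3.

ρ(S, D) = -0.3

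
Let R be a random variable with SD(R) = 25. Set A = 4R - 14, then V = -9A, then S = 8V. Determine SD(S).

SD(A) = |4|·25 = 100.
SD(V) = |-9|·100 = 900.
SD(S) = |8|·900 = 7200.

SD(S) = 7200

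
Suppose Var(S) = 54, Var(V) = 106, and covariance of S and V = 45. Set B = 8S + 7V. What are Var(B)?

Var(B) = a²·Var(S) + b²·Var(V) + 2ab·covariance of S and V with a = 8, b = 7.
= 8²·54 + 7²·106 + 2·8·7·45
= 3456 + 5194 + 5040 = 13690.

Var(B) = 13690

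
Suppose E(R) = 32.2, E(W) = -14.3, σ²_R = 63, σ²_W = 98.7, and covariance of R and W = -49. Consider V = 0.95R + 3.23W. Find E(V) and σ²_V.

E(V) = -15.599, σ²_V = 785.87173

E(V) = 0.95·E(R) + 3.23·E(W) = 0.95·32.2 + 3.23·(-14.3) = -15.599.
σ²_V = a²·σ²_R + b²·σ²_W + 2ab·covariance of R and W with a = 0.95, b = 3.23.
= 0.95²·63 + 3.23²·98.7 + 2·0.95·3.23·(-49)
= 56.8575 + 1029.72723 + (-300.713) = 785.87173.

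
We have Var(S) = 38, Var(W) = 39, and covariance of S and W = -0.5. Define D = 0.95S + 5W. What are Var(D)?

Var(D) = 1004.545

Var(D) = a²·Var(S) + b²·Var(W) + 2ab·covariance of S and W with a = 0.95, b = 5.
= 0.95²·38 + 5²·39 + 2·0.95·5·(-0.5)
= 34.295 + 975 + (-4.75) = 1004.545.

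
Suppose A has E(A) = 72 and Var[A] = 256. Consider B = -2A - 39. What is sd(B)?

B = -2A - 39 is linear with a = -2, b = -39.
sd(A) = √256 = 16.
sd(B) = |a|·sd(A) = |-2|·16 = 32.

sd(B) = 32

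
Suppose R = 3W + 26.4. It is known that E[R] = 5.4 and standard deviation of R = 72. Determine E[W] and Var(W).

From R = 3W + 26.4: E[R] = a·E[W] + b, so E[W] = (E[R] − b)/a = (5.4 − 26.4)/3 = -7.
Var(R) = 72² = 5184.
Var(R) = a²·Var(W), so Var(W) = 5184/3² = 576.

E[W] = -7, Var(W) = 576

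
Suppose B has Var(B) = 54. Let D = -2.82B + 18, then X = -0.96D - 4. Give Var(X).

Var(D) = (-2.82)²·54 = 429.4296.
Var(X) = (-0.96)²·429.4296 = 395.76231936.

Var(X) = 395.76231936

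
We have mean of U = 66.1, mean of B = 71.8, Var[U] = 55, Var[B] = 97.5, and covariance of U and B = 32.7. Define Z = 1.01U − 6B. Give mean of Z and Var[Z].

mean of Z = -364.039, Var[Z] = 3169.7815

mean of Z = 1.01·mean of U + (-6)·mean of B = 1.01·66.1 + (-6)·71.8 = -364.039.
Var[Z] = a²·Var[U] + b²·Var[B] + 2ab·covariance of U and B with a = 1.01, b = -6.
= 1.01²·55 + (-6)²·97.5 + 2·1.01·(-6)·32.7
= 56.1055 + 3510 + (-396.324) = 3169.7815.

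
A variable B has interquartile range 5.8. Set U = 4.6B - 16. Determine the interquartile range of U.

Under U = aB + b, IQR(U) = |a|·IQR(B) = |4.6|·5.8 = 26.68 (shifts cancel; spread scales by |a|).

IQR(U) = 26.68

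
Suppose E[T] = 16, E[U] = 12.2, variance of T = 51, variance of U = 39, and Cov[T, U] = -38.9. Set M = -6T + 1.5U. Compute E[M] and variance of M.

E[M] = -77.7, variance of M = 2623.95

E[M] = (-6)·E[T] + 1.5·E[U] = (-6)·16 + 1.5·12.2 = -77.7.
variance of M = a²·variance of T + b²·variance of U + 2ab·Cov[T, U] with a = -6, b = 1.5.
= (-6)²·51 + 1.5²·39 + 2·(-6)·1.5·(-38.9)
= 1836 + 87.75 + 700.2 = 2623.95.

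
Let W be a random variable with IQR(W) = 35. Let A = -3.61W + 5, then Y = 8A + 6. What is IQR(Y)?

IQR(Y) = 1010.8

IQR(A) = |-3.61|·35 = 126.35.
IQR(Y) = |8|·126.35 = 1010.8.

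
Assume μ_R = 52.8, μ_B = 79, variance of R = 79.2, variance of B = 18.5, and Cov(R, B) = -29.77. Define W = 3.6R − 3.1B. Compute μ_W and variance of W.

μ_W = 3.6·μ_R + (-3.1)·μ_B = 3.6·52.8 + (-3.1)·79 = -54.82.
variance of W = a²·variance of R + b²·variance of B + 2ab·Cov(R, B) with a = 3.6, b = -3.1.
= 3.6²·79.2 + (-3.1)²·18.5 + 2·3.6·(-3.1)·(-29.77)
= 1026.432 + 177.785 + 664.4664 = 1868.6834.

μ_W = -54.82, variance of W = 1868.6834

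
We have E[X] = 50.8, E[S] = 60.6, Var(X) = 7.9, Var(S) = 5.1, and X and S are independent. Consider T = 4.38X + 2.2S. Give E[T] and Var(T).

E[T] = 4.38·E[X] + 2.2·E[S] = 4.38·50.8 + 2.2·60.6 = 355.824.
Var(T) = a²·Var(X) + b²·Var(S) + 2ab·Cov[X, S] with a = 4.38, b = 2.2.
Independence gives Cov[X, S] = 0.
= 4.38²·7.9 + 2.2²·5.1 + 2·4.38·2.2·0
= 151.55676 + 24.684 + 0 = 176.24076.

E[T] = 355.824, Var(T) = 176.24076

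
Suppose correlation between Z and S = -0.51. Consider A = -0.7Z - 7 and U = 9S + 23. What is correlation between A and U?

Linear rescalings preserve |correlation|; the slopes -0.7 and 9 have opposite signs, so the correlation flips sign: correlation between A and U = −correlation between Z and S = 0.51.

correlation between A and U = 0.51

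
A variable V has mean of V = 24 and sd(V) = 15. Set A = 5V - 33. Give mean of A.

mean of A = 87

A = 5V - 33 is linear with a = 5, b = -33.
mean of A = a·mean of V + b = 5·24 + (-33) = 87.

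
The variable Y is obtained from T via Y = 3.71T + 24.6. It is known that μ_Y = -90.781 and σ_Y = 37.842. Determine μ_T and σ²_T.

From Y = 3.71T + 24.6: μ_Y = a·μ_T + b, so μ_T = (μ_Y − b)/a = (-90.781 − 24.6)/3.71 = -31.1.
σ²_Y = 37.842² = 1432.016964.
σ²_Y = a²·σ²_T, so σ²_T = 1432.016964/3.71² = 104.04.

μ_T = -31.1, σ²_T = 104.04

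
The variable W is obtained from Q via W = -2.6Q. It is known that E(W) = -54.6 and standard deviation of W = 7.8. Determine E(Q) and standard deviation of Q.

From W = -2.6Q: E(W) = a·E(Q) + b, so E(Q) = (E(W) − b)/a = (-54.6 − 0)/(-2.6) = 21.
standard deviation of W = |a|·standard deviation of Q, so standard deviation of Q = 7.8/|-2.6| = 3.

E(Q) = 21, standard deviation of Q = 3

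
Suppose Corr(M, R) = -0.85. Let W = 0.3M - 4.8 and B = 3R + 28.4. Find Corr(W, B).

Linear rescalings preserve correlation up to sign; here the slopes 0.3 and 3 have the same sign, so Corr(W, B) = Corr(M, R) = -0.85.

Corr(W, B) = -0.85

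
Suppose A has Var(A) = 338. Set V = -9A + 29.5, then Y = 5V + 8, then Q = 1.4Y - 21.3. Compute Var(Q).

Var(V) = (-9)²·338 = 27378.
Var(Y) = 5²·27378 = 684450.
Var(Q) = 1.4²·684450 = 1341522.

Var(Q) = 1341522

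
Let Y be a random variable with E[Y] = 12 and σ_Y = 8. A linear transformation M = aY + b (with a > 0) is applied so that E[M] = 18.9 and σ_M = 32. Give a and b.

σ_M = a·σ_Y (a > 0), so a = 32/8 = 4.
E[M] = a·E[Y] + b, so b = 18.9 − 4·12 = -29.1.

a = 4, b = -29.1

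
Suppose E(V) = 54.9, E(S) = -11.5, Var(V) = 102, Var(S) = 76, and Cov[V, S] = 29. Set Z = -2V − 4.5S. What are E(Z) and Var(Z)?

E(Z) = -58.05, Var(Z) = 2469

E(Z) = (-2)·E(V) + (-4.5)·E(S) = (-2)·54.9 + (-4.5)·(-11.5) = -58.05.
Var(Z) = a²·Var(V) + b²·Var(S) + 2ab·Cov[V, S] with a = -2, b = -4.5.
= (-2)²·102 + (-4.5)²·76 + 2·(-2)·(-4.5)·29
= 408 + 1539 + 522 = 2469.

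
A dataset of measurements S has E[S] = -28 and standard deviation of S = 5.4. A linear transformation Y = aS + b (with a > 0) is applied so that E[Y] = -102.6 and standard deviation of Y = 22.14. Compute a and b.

standard deviation of Y = a·standard deviation of S (a > 0), so a = 22.14/5.4 = 4.1.
E[Y] = a·E[S] + b, so b = -102.6 − 4.1·(-28) = 12.2.

a = 4.1, b = 12.2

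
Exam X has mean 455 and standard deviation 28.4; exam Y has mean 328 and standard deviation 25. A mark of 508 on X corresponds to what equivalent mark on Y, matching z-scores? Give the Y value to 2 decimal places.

z = (508 − 455)/28.4 ≈ 1.8662.
Y = 328 + z·25 = 328 + (508 − 455)·25/28.4 ≈ 374.65.

Y = 374.65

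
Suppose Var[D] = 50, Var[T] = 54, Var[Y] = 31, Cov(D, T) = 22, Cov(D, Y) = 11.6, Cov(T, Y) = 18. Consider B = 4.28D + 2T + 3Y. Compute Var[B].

Var[B] = 2301.448

Var[B] = a²·Var[D] + b²·Var[T] + c²·Var[Y] + 2ab·Cov(D, T) + 2ac·Cov(D, Y) + 2bc·Cov(T, Y), with a = 4.28, b = 2, c = 3.
= 915.92 + 216 + 279 + 376.64 + 297.888 + 216
= 2301.448.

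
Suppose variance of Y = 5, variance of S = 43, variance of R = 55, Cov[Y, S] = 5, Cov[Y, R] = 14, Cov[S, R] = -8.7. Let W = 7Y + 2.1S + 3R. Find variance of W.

variance of W = 1555.01

variance of W = a²·variance of Y + b²·variance of S + c²·variance of R + 2ab·Cov[Y, S] + 2ac·Cov[Y, R] + 2bc·Cov[S, R], with a = 7, b = 2.1, c = 3.
= 245 + 189.63 + 495 + 147 + 588 + (-109.62)
= 1555.01.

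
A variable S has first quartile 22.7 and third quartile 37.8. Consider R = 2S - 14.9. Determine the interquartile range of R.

IQR(R) = 30.2

IQR of S = Q3 − Q1 = 37.8 − 22.7 = 15.1.
Under R = aS + b, IQR(R) = |a|·IQR(S) = |2|·15.1 = 30.2 (shifts cancel; spread scales by |a|).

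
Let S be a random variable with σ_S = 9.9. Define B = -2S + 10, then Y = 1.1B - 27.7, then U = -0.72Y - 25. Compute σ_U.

σ_B = |-2|·9.9 = 19.8.
σ_Y = |1.1|·19.8 = 21.78.
σ_U = |-0.72|·21.78 = 15.6816.

σ_U = 15.6816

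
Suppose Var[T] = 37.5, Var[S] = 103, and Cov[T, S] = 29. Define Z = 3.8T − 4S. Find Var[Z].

Var[Z] = a²·Var[T] + b²·Var[S] + 2ab·Cov[T, S] with a = 3.8, b = -4.
= 3.8²·37.5 + (-4)²·103 + 2·3.8·(-4)·29
= 541.5 + 1648 + (-881.6) = 1307.9.

Var[Z] = 1307.9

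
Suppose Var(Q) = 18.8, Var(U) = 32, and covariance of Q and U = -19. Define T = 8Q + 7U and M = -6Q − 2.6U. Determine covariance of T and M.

By bilinearity, covariance of T and M = ac·Var(Q) + bd·Var(U) + (ad+bc)·covariance of Q and U, with a=8, b=7, c=-6, d=-2.6.
ac·Var(Q) = 8·(-6)·18.8 = -902.4
bd·Var(U) = 7·(-2.6)·32 = -582.4
(ad+bc)·covariance of Q and U = (-62.8)·(-19) = 1193.2
covariance of T and M = -902.4 + (-582.4) + 1193.2 = -291.6.

covariance of T and M = -291.6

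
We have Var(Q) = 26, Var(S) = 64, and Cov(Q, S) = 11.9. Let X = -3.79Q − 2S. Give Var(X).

Var(X) = 809.8706

Var(X) = a²·Var(Q) + b²·Var(S) + 2ab·Cov(Q, S) with a = -3.79, b = -2.
= (-3.79)²·26 + (-2)²·64 + 2·(-3.79)·(-2)·11.9
= 373.4666 + 256 + 180.404 = 809.8706.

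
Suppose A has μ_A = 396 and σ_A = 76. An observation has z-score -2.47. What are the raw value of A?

A = 208.28

A = μ_A + z·σ_A = 396 + (-2.47)·76 = 208.28.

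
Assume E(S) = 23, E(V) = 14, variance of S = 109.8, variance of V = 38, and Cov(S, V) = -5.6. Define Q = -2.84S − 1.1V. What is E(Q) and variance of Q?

E(Q) = -80.72, variance of Q = 896.59408

E(Q) = (-2.84)·E(S) + (-1.1)·E(V) = (-2.84)·23 + (-1.1)·14 = -80.72.
variance of Q = a²·variance of S + b²·variance of V + 2ab·Cov(S, V) with a = -2.84, b = -1.1.
= (-2.84)²·109.8 + (-1.1)²·38 + 2·(-2.84)·(-1.1)·(-5.6)
= 885.60288 + 45.98 + (-34.9888) = 896.59408.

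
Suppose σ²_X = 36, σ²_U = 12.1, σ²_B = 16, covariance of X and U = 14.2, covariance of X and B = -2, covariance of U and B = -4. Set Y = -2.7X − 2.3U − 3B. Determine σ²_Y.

σ²_Y = a²·σ²_X + b²·σ²_U + c²·σ²_B + 2ab·covariance of X and U + 2ac·covariance of X and B + 2bc·covariance of U and B, with a = -2.7, b = -2.3, c = -3.
= 262.44 + 64.009 + 144 + 176.364 + (-32.4) + (-55.2)
= 559.213.

σ²_Y = 559.213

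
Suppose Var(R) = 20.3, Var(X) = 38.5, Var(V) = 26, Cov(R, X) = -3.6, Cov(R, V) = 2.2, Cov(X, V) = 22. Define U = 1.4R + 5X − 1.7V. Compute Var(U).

Var(U) = 642.556

Var(U) = a²·Var(R) + b²·Var(X) + c²·Var(V) + 2ab·Cov(R, X) + 2ac·Cov(R, V) + 2bc·Cov(X, V), with a = 1.4, b = 5, c = -1.7.
= 39.788 + 962.5 + 75.14 + (-50.4) + (-10.472) + (-374)
= 642.556.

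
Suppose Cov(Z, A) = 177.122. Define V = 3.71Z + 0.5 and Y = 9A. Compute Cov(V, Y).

Cov(V, Y) = a·c·Cov(Z, A) = 3.71·9·177.122 = 5914.10358. Additive constants drop out.

Cov(V, Y) = 5914.10358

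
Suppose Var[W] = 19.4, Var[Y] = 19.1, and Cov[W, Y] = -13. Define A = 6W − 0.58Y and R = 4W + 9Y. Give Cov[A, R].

Cov[A, R] = -305.942

By bilinearity, Cov[A, R] = ac·Var[W] + bd·Var[Y] + (ad+bc)·Cov[W, Y], with a=6, b=-0.58, c=4, d=9.
ac·Var[W] = 6·4·19.4 = 465.6
bd·Var[Y] = (-0.58)·9·19.1 = -99.702
(ad+bc)·Cov[W, Y] = (51.68)·(-13) = -671.84
Cov[A, R] = 465.6 + (-99.702) + (-671.84) = -305.942.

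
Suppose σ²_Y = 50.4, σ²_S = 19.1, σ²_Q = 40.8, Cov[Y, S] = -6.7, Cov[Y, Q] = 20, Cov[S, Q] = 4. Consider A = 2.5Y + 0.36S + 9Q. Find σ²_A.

σ²_A = 4536.13536

σ²_A = a²·σ²_Y + b²·σ²_S + c²·σ²_Q + 2ab·Cov[Y, S] + 2ac·Cov[Y, Q] + 2bc·Cov[S, Q], with a = 2.5, b = 0.36, c = 9.
= 315 + 2.47536 + 3304.8 + (-12.06) + 900 + 25.92
= 4536.13536.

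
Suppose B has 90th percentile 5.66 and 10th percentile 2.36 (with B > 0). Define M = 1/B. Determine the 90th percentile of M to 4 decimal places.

1/B is decreasing on B > 0, so percentile order reverses: P_{90}(M) uses P_{10}(B) = 2.36.
P_{90}(M) = 1/2.36 ≈ 0.4237.

90th percentile of M = 0.4237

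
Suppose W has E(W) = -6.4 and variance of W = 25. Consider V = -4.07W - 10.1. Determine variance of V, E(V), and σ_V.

V = -4.07W - 10.1 is linear with a = -4.07, b = -10.1.
variance of V = a²·variance of W = (-4.07)²·25 = 414.1225 (the additive constant -10.1 does not affect variance).
E(V) = a·E(W) + b = (-4.07)·(-6.4) + (-10.1) = 15.948.
σ_W = √25 = 5.
σ_V = |a|·σ_W = |-4.07|·5 = 20.35.

variance of V = 414.1225, E(V) = 15.948, σ_V = 20.35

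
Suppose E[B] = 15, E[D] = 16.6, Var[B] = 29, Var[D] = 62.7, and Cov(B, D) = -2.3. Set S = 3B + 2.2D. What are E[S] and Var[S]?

E[S] = 3·E[B] + 2.2·E[D] = 3·15 + 2.2·16.6 = 81.52.
Var[S] = a²·Var[B] + b²·Var[D] + 2ab·Cov(B, D) with a = 3, b = 2.2.
= 3²·29 + 2.2²·62.7 + 2·3·2.2·(-2.3)
= 261 + 303.468 + (-30.36) = 534.108.

E[S] = 81.52, Var[S] = 534.108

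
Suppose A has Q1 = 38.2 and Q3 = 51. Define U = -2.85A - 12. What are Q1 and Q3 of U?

Q1(U) = -157.35, Q3(U) = -120.87

a = -2.85 < 0 reverses order: Q1(U) comes from Q3(A), Q3(U) from Q1(A).
Q1(U) = (-2.85)·51 + (-12) = -157.35; Q3(U) = (-2.85)·38.2 + (-12) = -120.87.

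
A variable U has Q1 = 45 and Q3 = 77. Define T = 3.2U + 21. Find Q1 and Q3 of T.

Q1(T) = 165, Q3(T) = 267.4

a = 3.2 > 0: Q1(T) = a·Q1(U)+b = 165, Q3(T) = a·Q3(U)+b = 267.4.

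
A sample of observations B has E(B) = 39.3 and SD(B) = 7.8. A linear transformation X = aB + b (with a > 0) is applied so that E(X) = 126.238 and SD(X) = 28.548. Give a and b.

SD(X) = a·SD(B) (a > 0), so a = 28.548/7.8 = 3.66.
E(X) = a·E(B) + b, so b = 126.238 − 3.66·39.3 = -17.6.

a = 3.66, b = -17.6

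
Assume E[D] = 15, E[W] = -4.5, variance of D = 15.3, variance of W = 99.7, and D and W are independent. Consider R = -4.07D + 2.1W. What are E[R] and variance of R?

E[R] = (-4.07)·E[D] + 2.1·E[W] = (-4.07)·15 + 2.1·(-4.5) = -70.5.
variance of R = a²·variance of D + b²·variance of W + 2ab·Cov(D, W) with a = -4.07, b = 2.1.
Independence gives Cov(D, W) = 0.
= (-4.07)²·15.3 + 2.1²·99.7 + 2·(-4.07)·2.1·0
= 253.44297 + 439.677 + 0 = 693.11997.

E[R] = -70.5, variance of R = 693.11997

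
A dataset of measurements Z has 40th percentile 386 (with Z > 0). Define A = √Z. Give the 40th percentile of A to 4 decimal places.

√Z is increasing, so P_{40}(A) = g(P_{40}(Z)) ≈ 19.6469.

40th percentile of A = 19.6469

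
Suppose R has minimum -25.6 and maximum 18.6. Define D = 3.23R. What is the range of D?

Range(D) = 142.766

Range of R = 18.6 − (-25.6) = 44.2.
Range(D) = |a|·Range(R) = |3.23|·44.2 = 142.766.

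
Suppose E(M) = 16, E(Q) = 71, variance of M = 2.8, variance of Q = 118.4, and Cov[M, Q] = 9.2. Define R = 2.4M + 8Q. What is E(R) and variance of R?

E(R) = 2.4·E(M) + 8·E(Q) = 2.4·16 + 8·71 = 606.4.
variance of R = a²·variance of M + b²·variance of Q + 2ab·Cov[M, Q] with a = 2.4, b = 8.
= 2.4²·2.8 + 8²·118.4 + 2·2.4·8·9.2
= 16.128 + 7577.6 + 353.28 = 7947.008.

E(R) = 606.4, variance of R = 7947.008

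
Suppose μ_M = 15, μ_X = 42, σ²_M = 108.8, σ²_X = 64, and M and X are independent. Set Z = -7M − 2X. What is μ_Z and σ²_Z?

μ_Z = (-7)·μ_M + (-2)·μ_X = (-7)·15 + (-2)·42 = -189.
σ²_Z = a²·σ²_M + b²·σ²_X + 2ab·covariance of M and X with a = -7, b = -2.
Independence gives covariance of M and X = 0.
= (-7)²·108.8 + (-2)²·64 + 2·(-7)·(-2)·0
= 5331.2 + 256 + 0 = 5587.2.

μ_Z = -189, σ²_Z = 5587.2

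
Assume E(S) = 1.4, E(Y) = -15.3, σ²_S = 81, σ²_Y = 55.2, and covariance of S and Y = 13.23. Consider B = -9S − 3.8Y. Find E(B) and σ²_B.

E(B) = 45.54, σ²_B = 8263.02

E(B) = (-9)·E(S) + (-3.8)·E(Y) = (-9)·1.4 + (-3.8)·(-15.3) = 45.54.
σ²_B = a²·σ²_S + b²·σ²_Y + 2ab·covariance of S and Y with a = -9, b = -3.8.
= (-9)²·81 + (-3.8)²·55.2 + 2·(-9)·(-3.8)·13.23
= 6561 + 797.088 + 904.932 = 8263.02.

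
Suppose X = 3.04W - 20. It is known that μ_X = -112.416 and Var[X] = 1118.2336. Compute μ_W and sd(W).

From X = 3.04W - 20: μ_X = a·μ_W + b, so μ_W = (μ_X − b)/a = (-112.416 − (-20))/3.04 = -30.4.
sd(X) = √1118.2336 = 33.44.
sd(X) = |a|·sd(W), so sd(W) = 33.44/|3.04| = 11.

μ_W = -30.4, sd(W) = 11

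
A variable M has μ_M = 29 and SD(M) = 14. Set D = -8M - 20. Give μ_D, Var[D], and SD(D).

D = -8M - 20 is linear with a = -8, b = -20.
μ_D = a·μ_M + b = (-8)·29 + (-20) = -252.
Var[M] = 14² = 196.
Var[D] = a²·Var[M] = (-8)²·196 = 12544 (the additive constant -20 does not affect variance).
SD(D) = |a|·SD(M) = |-8|·14 = 112.

μ_D = -252, Var[D] = 12544, SD(D) = 112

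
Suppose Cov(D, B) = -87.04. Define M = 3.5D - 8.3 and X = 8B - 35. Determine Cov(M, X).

Cov(M, X) = a·c·Cov(D, B) = 3.5·8·(-87.04) = -2437.12. Additive constants drop out.

Cov(M, X) = -2437.12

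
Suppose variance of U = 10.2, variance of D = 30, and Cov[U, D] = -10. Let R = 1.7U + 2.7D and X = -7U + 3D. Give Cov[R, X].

By bilinearity, Cov[R, X] = ac·variance of U + bd·variance of D + (ad+bc)·Cov[U, D], with a=1.7, b=2.7, c=-7, d=3.
ac·variance of U = 1.7·(-7)·10.2 = -121.38
bd·variance of D = 2.7·3·30 = 243
(ad+bc)·Cov[U, D] = (-13.8)·(-10) = 138
Cov[R, X] = -121.38 + 243 + 138 = 259.62.

Cov[R, X] = 259.62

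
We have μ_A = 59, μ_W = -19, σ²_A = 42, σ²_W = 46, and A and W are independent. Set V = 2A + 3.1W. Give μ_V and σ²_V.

μ_V = 59.1, σ²_V = 610.06

μ_V = 2·μ_A + 3.1·μ_W = 2·59 + 3.1·(-19) = 59.1.
σ²_V = a²·σ²_A + b²·σ²_W + 2ab·covariance of A and W with a = 2, b = 3.1.
Independence gives covariance of A and W = 0.
= 2²·42 + 3.1²·46 + 2·2·3.1·0
= 168 + 442.06 + 0 = 610.06.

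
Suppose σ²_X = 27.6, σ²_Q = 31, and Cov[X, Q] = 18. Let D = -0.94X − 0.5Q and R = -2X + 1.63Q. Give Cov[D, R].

Cov[D, R] = 17.0434

By bilinearity, Cov[D, R] = ac·σ²_X + bd·σ²_Q + (ad+bc)·Cov[X, Q], with a=-0.94, b=-0.5, c=-2, d=1.63.
ac·σ²_X = (-0.94)·(-2)·27.6 = 51.888
bd·σ²_Q = (-0.5)·1.63·31 = -25.265
(ad+bc)·Cov[X, Q] = (-0.5322)·18 = -9.5796
Cov[D, R] = 51.888 + (-25.265) + (-9.5796) = 17.0434.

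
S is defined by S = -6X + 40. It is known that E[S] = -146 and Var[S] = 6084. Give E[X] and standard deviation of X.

From S = -6X + 40: E[S] = a·E[X] + b, so E[X] = (E[S] − b)/a = (-146 − 40)/(-6) = 31.
standard deviation of S = √6084 = 78.
standard deviation of S = |a|·standard deviation of X, so standard deviation of X = 78/|-6| = 13.

E[X] = 31, standard deviation of X = 13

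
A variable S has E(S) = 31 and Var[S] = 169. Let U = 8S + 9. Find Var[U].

U = 8S + 9 is linear with a = 8, b = 9.
Var[U] = a²·Var[S] = 8²·169 = 10816 (the additive constant 9 does not affect variance).

Var[U] = 10816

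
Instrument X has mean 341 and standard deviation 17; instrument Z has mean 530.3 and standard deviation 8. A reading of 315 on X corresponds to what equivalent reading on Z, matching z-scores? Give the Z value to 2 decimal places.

z = (315 − 341)/17 ≈ -1.5294.
Z = 530.3 + z·8 = 530.3 + (315 − 341)·8/17 ≈ 518.06.

Z = 518.06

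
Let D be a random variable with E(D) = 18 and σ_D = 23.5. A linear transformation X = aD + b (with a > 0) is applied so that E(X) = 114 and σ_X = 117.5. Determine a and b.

σ_X = a·σ_D (a > 0), so a = 117.5/23.5 = 5.
E(X) = a·E(D) + b, so b = 114 − 5·18 = 24.

a = 5, b = 24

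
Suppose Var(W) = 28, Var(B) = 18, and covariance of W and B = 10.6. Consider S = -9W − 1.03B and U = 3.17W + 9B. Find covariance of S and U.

covariance of S and U = -1858.91006

By bilinearity, covariance of S and U = ac·Var(W) + bd·Var(B) + (ad+bc)·covariance of W and B, with a=-9, b=-1.03, c=3.17, d=9.
ac·Var(W) = (-9)·3.17·28 = -798.84
bd·Var(B) = (-1.03)·9·18 = -166.86
(ad+bc)·covariance of W and B = (-84.2651)·10.6 = -893.21006
covariance of S and U = -798.84 + (-166.86) + (-893.21006) = -1858.91006.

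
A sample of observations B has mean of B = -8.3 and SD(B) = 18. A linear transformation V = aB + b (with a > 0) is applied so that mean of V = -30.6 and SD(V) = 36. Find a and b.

SD(V) = a·SD(B) (a > 0), so a = 36/18 = 2.
mean of V = a·mean of B + b, so b = -30.6 − 2·(-8.3) = -14.

a = 2, b = -14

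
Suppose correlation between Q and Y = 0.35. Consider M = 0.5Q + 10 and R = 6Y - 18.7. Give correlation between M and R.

correlation between M and R = 0.35

Linear rescalings preserve correlation up to sign; here the slopes 0.5 and 6 have the same sign, so correlation between M and R = correlation between Q and Y = 0.35.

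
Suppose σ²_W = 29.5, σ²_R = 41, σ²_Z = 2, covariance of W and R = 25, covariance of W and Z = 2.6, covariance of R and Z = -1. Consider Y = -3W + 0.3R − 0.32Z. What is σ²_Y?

σ²_Y = 229.5788

σ²_Y = a²·σ²_W + b²·σ²_R + c²·σ²_Z + 2ab·covariance of W and R + 2ac·covariance of W and Z + 2bc·covariance of R and Z, with a = -3, b = 0.3, c = -0.32.
= 265.5 + 3.69 + 0.2048 + (-45) + 4.992 + 0.192
= 229.5788.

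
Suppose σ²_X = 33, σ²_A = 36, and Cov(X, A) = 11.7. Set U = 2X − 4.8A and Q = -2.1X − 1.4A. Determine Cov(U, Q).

Cov(U, Q) = 188.496

By bilinearity, Cov(U, Q) = ac·σ²_X + bd·σ²_A + (ad+bc)·Cov(X, A), with a=2, b=-4.8, c=-2.1, d=-1.4.
ac·σ²_X = 2·(-2.1)·33 = -138.6
bd·σ²_A = (-4.8)·(-1.4)·36 = 241.92
(ad+bc)·Cov(X, A) = (7.28)·11.7 = 85.176
Cov(U, Q) = -138.6 + 241.92 + 85.176 = 188.496.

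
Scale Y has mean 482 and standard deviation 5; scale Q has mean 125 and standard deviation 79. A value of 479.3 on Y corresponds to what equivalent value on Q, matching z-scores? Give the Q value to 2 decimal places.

z = (479.3 − 482)/5 = -0.54.
Q = 125 + z·79 = 125 + (479.3 − 482)·79/5 = 82.34.

Q = 82.34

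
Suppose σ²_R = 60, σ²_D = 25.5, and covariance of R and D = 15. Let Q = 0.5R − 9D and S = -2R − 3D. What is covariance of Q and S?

covariance of Q and S = 876

By bilinearity, covariance of Q and S = ac·σ²_R + bd·σ²_D + (ad+bc)·covariance of R and D, with a=0.5, b=-9, c=-2, d=-3.
ac·σ²_R = 0.5·(-2)·60 = -60
bd·σ²_D = (-9)·(-3)·25.5 = 688.5
(ad+bc)·covariance of R and D = (16.5)·15 = 247.5
covariance of Q and S = -60 + 688.5 + 247.5 = 876.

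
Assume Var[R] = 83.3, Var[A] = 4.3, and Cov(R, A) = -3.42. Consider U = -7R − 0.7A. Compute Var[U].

Var[U] = a²·Var[R] + b²·Var[A] + 2ab·Cov(R, A) with a = -7, b = -0.7.
= (-7)²·83.3 + (-0.7)²·4.3 + 2·(-7)·(-0.7)·(-3.42)
= 4081.7 + 2.107 + (-33.516) = 4050.291.

Var[U] = 4050.291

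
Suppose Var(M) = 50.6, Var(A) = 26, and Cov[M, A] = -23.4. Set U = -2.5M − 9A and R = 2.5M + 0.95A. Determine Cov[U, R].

Cov[U, R] = 43.525

By bilinearity, Cov[U, R] = ac·Var(M) + bd·Var(A) + (ad+bc)·Cov[M, A], with a=-2.5, b=-9, c=2.5, d=0.95.
ac·Var(M) = (-2.5)·2.5·50.6 = -316.25
bd·Var(A) = (-9)·0.95·26 = -222.3
(ad+bc)·Cov[M, A] = (-24.875)·(-23.4) = 582.075
Cov[U, R] = -316.25 + (-222.3) + 582.075 = 43.525.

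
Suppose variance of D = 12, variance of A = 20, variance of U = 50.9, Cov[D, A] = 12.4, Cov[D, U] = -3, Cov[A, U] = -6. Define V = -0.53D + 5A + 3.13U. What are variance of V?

variance of V = a²·variance of D + b²·variance of A + c²·variance of U + 2ab·Cov[D, A] + 2ac·Cov[D, U] + 2bc·Cov[A, U], with a = -0.53, b = 5, c = 3.13.
= 3.3708 + 500 + 498.66221 + (-65.72) + 9.9534 + (-187.8)
= 758.46641.

variance of V = 758.46641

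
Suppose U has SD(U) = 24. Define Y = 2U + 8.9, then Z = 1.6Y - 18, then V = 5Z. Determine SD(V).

SD(Y) = |2|·24 = 48.
SD(Z) = |1.6|·48 = 76.8.
SD(V) = |5|·76.8 = 384.

SD(V) = 384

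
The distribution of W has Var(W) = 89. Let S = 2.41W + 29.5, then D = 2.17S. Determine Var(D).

Var(D) = 2434.12882601

Var(S) = 2.41²·89 = 516.9209.
Var(D) = 2.17²·516.9209 = 2434.12882601.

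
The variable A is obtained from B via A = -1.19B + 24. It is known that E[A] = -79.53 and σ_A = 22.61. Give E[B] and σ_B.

From A = -1.19B + 24: E[A] = a·E[B] + b, so E[B] = (E[A] − b)/a = (-79.53 − 24)/(-1.19) = 87.
σ_A = |a|·σ_B, so σ_B = 22.61/|-1.19| = 19.

E[B] = 87, σ_B = 19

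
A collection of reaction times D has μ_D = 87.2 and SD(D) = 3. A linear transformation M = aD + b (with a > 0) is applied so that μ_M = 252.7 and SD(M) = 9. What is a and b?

a = 3, b = -8.9

SD(M) = a·SD(D) (a > 0), so a = 9/3 = 3.
μ_M = a·μ_D + b, so b = 252.7 − 3·87.2 = -8.9.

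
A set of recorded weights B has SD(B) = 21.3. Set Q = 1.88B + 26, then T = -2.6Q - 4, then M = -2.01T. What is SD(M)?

SD(M) = 209.269944

SD(Q) = |1.88|·21.3 = 40.044.
SD(T) = |-2.6|·40.044 = 104.1144.
SD(M) = |-2.01|·104.1144 = 209.269944.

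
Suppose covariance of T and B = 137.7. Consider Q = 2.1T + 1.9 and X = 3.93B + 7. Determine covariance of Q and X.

covariance of Q and X = 1136.4381

covariance of Q and X = a·c·covariance of T and B = 2.1·3.93·137.7 = 1136.4381. Additive constants drop out.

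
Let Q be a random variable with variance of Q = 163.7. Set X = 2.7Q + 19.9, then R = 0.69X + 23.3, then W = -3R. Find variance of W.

variance of X = 2.7²·163.7 = 1193.373.
variance of R = 0.69²·1193.373 = 568.1648853.
variance of W = (-3)²·568.1648853 = 5113.4839677.

variance of W = 5113.4839677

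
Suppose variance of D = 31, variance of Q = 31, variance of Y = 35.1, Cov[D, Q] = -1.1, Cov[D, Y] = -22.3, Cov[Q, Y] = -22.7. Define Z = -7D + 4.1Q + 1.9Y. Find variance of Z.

variance of Z = 2469.475

variance of Z = a²·variance of D + b²·variance of Q + c²·variance of Y + 2ab·Cov[D, Q] + 2ac·Cov[D, Y] + 2bc·Cov[Q, Y], with a = -7, b = 4.1, c = 1.9.
= 1519 + 521.11 + 126.711 + 63.14 + 593.18 + (-353.666)
= 2469.475.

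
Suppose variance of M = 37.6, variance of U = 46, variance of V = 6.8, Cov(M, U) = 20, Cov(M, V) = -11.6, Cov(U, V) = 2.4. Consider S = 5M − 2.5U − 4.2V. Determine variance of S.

variance of S = a²·variance of M + b²·variance of U + c²·variance of V + 2ab·Cov(M, U) + 2ac·Cov(M, V) + 2bc·Cov(U, V), with a = 5, b = -2.5, c = -4.2.
= 940 + 287.5 + 119.952 + (-500) + 487.2 + 50.4
= 1385.052.

variance of S = 1385.052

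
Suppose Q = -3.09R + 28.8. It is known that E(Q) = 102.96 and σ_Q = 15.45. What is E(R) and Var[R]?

From Q = -3.09R + 28.8: E(Q) = a·E(R) + b, so E(R) = (E(Q) − b)/a = (102.96 − 28.8)/(-3.09) = -24.
Var[Q] = 15.45² = 238.7025.
Var[Q] = a²·Var[R], so Var[R] = 238.7025/(-3.09)² = 25.

E(R) = -24, Var[R] = 25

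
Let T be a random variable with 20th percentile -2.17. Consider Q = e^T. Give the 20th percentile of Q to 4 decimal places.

20th percentile of Q = 0.1142

e^T is increasing, so P_{20}(Q) = g(P_{20}(T)) ≈ 0.1142.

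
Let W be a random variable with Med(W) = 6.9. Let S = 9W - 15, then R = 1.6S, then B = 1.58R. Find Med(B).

Med(S) = 9·6.9 + (-15) = 47.1.
Med(R) = 1.6·47.1 = 75.36.
Med(B) = 1.58·75.36 = 119.0688.

Med(B) = 119.0688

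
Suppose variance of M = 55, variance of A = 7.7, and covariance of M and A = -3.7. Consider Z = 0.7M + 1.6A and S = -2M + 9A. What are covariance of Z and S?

covariance of Z and S = 22.41

By bilinearity, covariance of Z and S = ac·variance of M + bd·variance of A + (ad+bc)·covariance of M and A, with a=0.7, b=1.6, c=-2, d=9.
ac·variance of M = 0.7·(-2)·55 = -77
bd·variance of A = 1.6·9·7.7 = 110.88
(ad+bc)·covariance of M and A = (3.1)·(-3.7) = -11.47
covariance of Z and S = -77 + 110.88 + (-11.47) = 22.41.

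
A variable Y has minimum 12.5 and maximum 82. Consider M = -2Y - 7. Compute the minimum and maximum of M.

a = -2 < 0, so order reverses: min(M) = a·max(Y)+b = (-2)·82 + (-7) = -171; max(M) = a·min(Y)+b = (-2)·12.5 + (-7) = -32.

min(M) = -171, max(M) = -32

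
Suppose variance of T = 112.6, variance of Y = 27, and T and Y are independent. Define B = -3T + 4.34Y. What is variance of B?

variance of B = 1521.9612

variance of B = a²·variance of T + b²·variance of Y + 2ab·Cov(T, Y) with a = -3, b = 4.34.
Independence gives Cov(T, Y) = 0.
= (-3)²·112.6 + 4.34²·27 + 2·(-3)·4.34·0
= 1013.4 + 508.5612 + 0 = 1521.9612.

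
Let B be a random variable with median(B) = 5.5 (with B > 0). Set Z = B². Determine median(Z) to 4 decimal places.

B² is monotone on this domain, so median(Z) = square(5.5) = 30.25.

median(Z) = 30.25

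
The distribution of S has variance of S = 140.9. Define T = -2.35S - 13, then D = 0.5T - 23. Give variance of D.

variance of T = (-2.35)²·140.9 = 778.12025.
variance of D = 0.5²·778.12025 = 194.5300625.

variance of D = 194.5300625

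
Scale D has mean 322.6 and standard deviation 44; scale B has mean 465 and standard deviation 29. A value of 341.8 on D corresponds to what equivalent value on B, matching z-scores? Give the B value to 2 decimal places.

z = (341.8 − 322.6)/44 ≈ 0.4364.
B = 465 + z·29 = 465 + (341.8 − 322.6)·29/44 ≈ 477.65.

B = 477.65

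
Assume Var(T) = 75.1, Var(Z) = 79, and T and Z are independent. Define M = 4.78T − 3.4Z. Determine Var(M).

Var(M) = a²·Var(T) + b²·Var(Z) + 2ab·Cov(T, Z) with a = 4.78, b = -3.4.
Independence gives Cov(T, Z) = 0.
= 4.78²·75.1 + (-3.4)²·79 + 2·4.78·(-3.4)·0
= 1715.91484 + 913.24 + 0 = 2629.15484.

Var(M) = 2629.15484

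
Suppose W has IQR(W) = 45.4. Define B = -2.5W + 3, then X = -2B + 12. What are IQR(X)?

IQR(B) = |-2.5|·45.4 = 113.5.
IQR(X) = |-2|·113.5 = 227.

IQR(X) = 227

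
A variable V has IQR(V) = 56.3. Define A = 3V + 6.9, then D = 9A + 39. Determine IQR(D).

IQR(A) = |3|·56.3 = 168.9.
IQR(D) = |9|·168.9 = 1520.1.

IQR(D) = 1520.1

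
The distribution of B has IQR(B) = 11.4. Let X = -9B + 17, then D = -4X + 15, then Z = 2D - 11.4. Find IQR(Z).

IQR(Z) = 820.8

IQR(X) = |-9|·11.4 = 102.6.
IQR(D) = |-4|·102.6 = 410.4.
IQR(Z) = |2|·410.4 = 820.8.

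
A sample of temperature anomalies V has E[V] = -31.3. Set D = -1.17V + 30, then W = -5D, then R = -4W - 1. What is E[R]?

E[R] = 1331.42

E[D] = (-1.17)·(-31.3) + 30 = 66.621.
E[W] = (-5)·66.621 = -333.105.
E[R] = (-4)·(-333.105) + (-1) = 1331.42.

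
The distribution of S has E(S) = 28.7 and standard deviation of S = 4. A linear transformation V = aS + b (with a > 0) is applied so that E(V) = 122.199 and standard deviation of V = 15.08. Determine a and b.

standard deviation of V = a·standard deviation of S (a > 0), so a = 15.08/4 = 3.77.
E(V) = a·E(S) + b, so b = 122.199 − 3.77·28.7 = 14.

a = 3.77, b = 14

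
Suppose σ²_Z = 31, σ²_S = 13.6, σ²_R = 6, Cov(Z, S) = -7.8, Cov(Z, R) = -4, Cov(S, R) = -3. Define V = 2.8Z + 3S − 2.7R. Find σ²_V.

σ²_V = a²·σ²_Z + b²·σ²_S + c²·σ²_R + 2ab·Cov(Z, S) + 2ac·Cov(Z, R) + 2bc·Cov(S, R), with a = 2.8, b = 3, c = -2.7.
= 243.04 + 122.4 + 43.74 + (-131.04) + 60.48 + 48.6
= 387.22.

σ²_V = 387.22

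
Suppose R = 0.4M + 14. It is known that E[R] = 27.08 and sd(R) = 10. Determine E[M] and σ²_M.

E[M] = 32.7, σ²_M = 625

From R = 0.4M + 14: E[R] = a·E[M] + b, so E[M] = (E[R] − b)/a = (27.08 − 14)/0.4 = 32.7.
σ²_R = 10² = 100.
σ²_R = a²·σ²_M, so σ²_M = 100/0.4² = 625.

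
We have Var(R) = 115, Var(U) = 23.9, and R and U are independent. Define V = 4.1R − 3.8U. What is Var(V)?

Var(V) = 2278.266

Var(V) = a²·Var(R) + b²·Var(U) + 2ab·Cov[R, U] with a = 4.1, b = -3.8.
Independence gives Cov[R, U] = 0.
= 4.1²·115 + (-3.8)²·23.9 + 2·4.1·(-3.8)·0
= 1933.15 + 345.116 + 0 = 2278.266.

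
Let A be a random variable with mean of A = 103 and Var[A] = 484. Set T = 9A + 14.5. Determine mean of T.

mean of T = 941.5

T = 9A + 14.5 is linear with a = 9, b = 14.5.
mean of T = a·mean of A + b = 9·103 + 14.5 = 941.5.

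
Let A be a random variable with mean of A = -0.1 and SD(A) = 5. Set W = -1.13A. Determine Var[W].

Var[W] = 31.9225

W = -1.13A is linear with a = -1.13, b = 0.
Var[A] = 5² = 25.
Var[W] = a²·Var[A] = (-1.13)²·25 = 31.9225.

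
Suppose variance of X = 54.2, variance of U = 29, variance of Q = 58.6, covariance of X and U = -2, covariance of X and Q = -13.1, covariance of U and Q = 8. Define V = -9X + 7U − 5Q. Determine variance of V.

variance of V = a²·variance of X + b²·variance of U + c²·variance of Q + 2ab·covariance of X and U + 2ac·covariance of X and Q + 2bc·covariance of U and Q, with a = -9, b = 7, c = -5.
= 4390.2 + 1421 + 1465 + 252 + (-1179) + (-560)
= 5789.2.

variance of V = 5789.2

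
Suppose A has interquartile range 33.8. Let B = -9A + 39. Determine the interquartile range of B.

IQR(B) = 304.2

Under B = aA + b, IQR(B) = |a|·IQR(A) = |-9|·33.8 = 304.2 (shifts cancel; spread scales by |a|).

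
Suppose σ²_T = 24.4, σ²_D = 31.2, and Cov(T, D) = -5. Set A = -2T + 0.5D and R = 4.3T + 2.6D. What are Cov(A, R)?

Cov(A, R) = -154.03

By bilinearity, Cov(A, R) = ac·σ²_T + bd·σ²_D + (ad+bc)·Cov(T, D), with a=-2, b=0.5, c=4.3, d=2.6.
ac·σ²_T = (-2)·4.3·24.4 = -209.84
bd·σ²_D = 0.5·2.6·31.2 = 40.56
(ad+bc)·Cov(T, D) = (-3.05)·(-5) = 15.25
Cov(A, R) = -209.84 + 40.56 + 15.25 = -154.03.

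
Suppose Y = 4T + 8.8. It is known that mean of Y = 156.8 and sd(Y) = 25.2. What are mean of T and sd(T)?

From Y = 4T + 8.8: mean of Y = a·mean of T + b, so mean of T = (mean of Y − b)/a = (156.8 − 8.8)/4 = 37.
sd(Y) = |a|·sd(T), so sd(T) = 25.2/|4| = 6.3.

mean of T = 37, sd(T) = 6.3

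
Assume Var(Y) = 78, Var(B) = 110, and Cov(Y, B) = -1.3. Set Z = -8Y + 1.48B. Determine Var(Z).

Var(Z) = a²·Var(Y) + b²·Var(B) + 2ab·Cov(Y, B) with a = -8, b = 1.48.
= (-8)²·78 + 1.48²·110 + 2·(-8)·1.48·(-1.3)
= 4992 + 240.944 + 30.784 = 5263.728.

Var(Z) = 5263.728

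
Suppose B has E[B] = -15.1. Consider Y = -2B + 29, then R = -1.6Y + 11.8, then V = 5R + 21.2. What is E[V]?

E[V] = -393.4

E[Y] = (-2)·(-15.1) + 29 = 59.2.
E[R] = (-1.6)·59.2 + 11.8 = -82.92.
E[V] = 5·(-82.92) + 21.2 = -393.4.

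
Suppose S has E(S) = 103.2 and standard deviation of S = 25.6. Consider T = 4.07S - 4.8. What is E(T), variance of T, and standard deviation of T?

T = 4.07S - 4.8 is linear with a = 4.07, b = -4.8.
E(T) = a·E(S) + b = 4.07·103.2 + (-4.8) = 415.224.
variance of S = 25.6² = 655.36.
variance of T = a²·variance of S = 4.07²·655.36 = 10855.972864 (the additive constant -4.8 does not affect variance).
standard deviation of T = |a|·standard deviation of S = |4.07|·25.6 = 104.192.

E(T) = 415.224, variance of T = 10855.972864, standard deviation of T = 104.192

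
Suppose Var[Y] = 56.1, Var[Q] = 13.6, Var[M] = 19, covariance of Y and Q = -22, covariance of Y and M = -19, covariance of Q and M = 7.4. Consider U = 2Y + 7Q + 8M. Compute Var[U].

Var[U] = a²·Var[Y] + b²·Var[Q] + c²·Var[M] + 2ab·covariance of Y and Q + 2ac·covariance of Y and M + 2bc·covariance of Q and M, with a = 2, b = 7, c = 8.
= 224.4 + 666.4 + 1216 + (-616) + (-608) + 828.8
= 1711.6.

Var[U] = 1711.6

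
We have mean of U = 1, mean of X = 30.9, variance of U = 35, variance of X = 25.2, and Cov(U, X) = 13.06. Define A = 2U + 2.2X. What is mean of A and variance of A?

mean of A = 69.98, variance of A = 376.896

mean of A = 2·mean of U + 2.2·mean of X = 2·1 + 2.2·30.9 = 69.98.
variance of A = a²·variance of U + b²·variance of X + 2ab·Cov(U, X) with a = 2, b = 2.2.
= 2²·35 + 2.2²·25.2 + 2·2·2.2·13.06
= 140 + 121.968 + 114.928 = 376.896.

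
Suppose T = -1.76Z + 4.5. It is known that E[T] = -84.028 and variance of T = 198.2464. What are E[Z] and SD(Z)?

E[Z] = 50.3, SD(Z) = 8

From T = -1.76Z + 4.5: E[T] = a·E[Z] + b, so E[Z] = (E[T] − b)/a = (-84.028 − 4.5)/(-1.76) = 50.3.
SD(T) = √198.2464 = 14.08.
SD(T) = |a|·SD(Z), so SD(Z) = 14.08/|-1.76| = 8.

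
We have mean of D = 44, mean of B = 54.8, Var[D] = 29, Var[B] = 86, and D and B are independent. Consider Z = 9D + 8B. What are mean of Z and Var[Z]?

mean of Z = 9·mean of D + 8·mean of B = 9·44 + 8·54.8 = 834.4.
Var[Z] = a²·Var[D] + b²·Var[B] + 2ab·Cov(D, B) with a = 9, b = 8.
Independence gives Cov(D, B) = 0.
= 9²·29 + 8²·86 + 2·9·8·0
= 2349 + 5504 + 0 = 7853.

mean of Z = 834.4, Var[Z] = 7853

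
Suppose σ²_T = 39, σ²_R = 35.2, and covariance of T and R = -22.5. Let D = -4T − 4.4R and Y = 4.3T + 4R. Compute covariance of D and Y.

By bilinearity, covariance of D and Y = ac·σ²_T + bd·σ²_R + (ad+bc)·covariance of T and R, with a=-4, b=-4.4, c=4.3, d=4.
ac·σ²_T = (-4)·4.3·39 = -670.8
bd·σ²_R = (-4.4)·4·35.2 = -619.52
(ad+bc)·covariance of T and R = (-34.92)·(-22.5) = 785.7
covariance of D and Y = -670.8 + (-619.52) + 785.7 = -504.62.

covariance of D and Y = -504.62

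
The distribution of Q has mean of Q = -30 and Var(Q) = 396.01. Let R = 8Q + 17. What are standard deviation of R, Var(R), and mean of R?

R = 8Q + 17 is linear with a = 8, b = 17.
standard deviation of Q = √396.01 = 19.9.
standard deviation of R = |a|·standard deviation of Q = |8|·19.9 = 159.2.
Var(R) = a²·Var(Q) = 8²·396.01 = 25344.64 (the additive constant 17 does not affect variance).
mean of R = a·mean of Q + b = 8·(-30) + 17 = -223.

standard deviation of R = 159.2, Var(R) = 25344.64, mean of R = -223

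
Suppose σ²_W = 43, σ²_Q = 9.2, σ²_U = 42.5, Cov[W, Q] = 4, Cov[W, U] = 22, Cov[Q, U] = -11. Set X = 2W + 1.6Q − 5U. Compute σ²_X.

σ²_X = a²·σ²_W + b²·σ²_Q + c²·σ²_U + 2ab·Cov[W, Q] + 2ac·Cov[W, U] + 2bc·Cov[Q, U], with a = 2, b = 1.6, c = -5.
= 172 + 23.552 + 1062.5 + 25.6 + (-440) + 176
= 1019.652.

σ²_X = 1019.652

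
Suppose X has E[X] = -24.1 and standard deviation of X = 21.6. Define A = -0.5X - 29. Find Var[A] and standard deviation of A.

A = -0.5X - 29 is linear with a = -0.5, b = -29.
Var[X] = 21.6² = 466.56.
Var[A] = a²·Var[X] = (-0.5)²·466.56 = 116.64 (the additive constant -29 does not affect variance).
standard deviation of A = |a|·standard deviation of X = |-0.5|·21.6 = 10.8.

Var[A] = 116.64, standard deviation of A = 10.8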